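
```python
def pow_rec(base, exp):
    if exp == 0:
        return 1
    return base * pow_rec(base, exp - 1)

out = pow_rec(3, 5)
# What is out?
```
Call trace:
pow_rec(base=3, exp=5)
  pow_rec(base=3, exp=4)
    pow_rec(base=3, exp=3)
      pow_rec(base=3, exp=2)
        pow_rec(base=3, exp=1)
          pow_rec(base=3, exp=0)
          -> return 1
        -> return 3
      -> return 9
    -> return 27
  -> return 81
-> return 243

Final answer: 243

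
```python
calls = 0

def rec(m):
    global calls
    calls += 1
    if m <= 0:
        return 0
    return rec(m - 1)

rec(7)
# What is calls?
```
Call trace:
rec(m=7)
  rec(m=6)
    rec(m=5)
      rec(m=4)
        rec(m=3)
          rec(m=2)
            rec(m=1)
              rec(m=0)
              -> return 0
            -> return 0
          -> return 0
        -> return 0
      -> return 0
    -> return 0
  -> return 0
-> return 0

calls is incremented once per call. rec is entered once for each m = 7, 6, 5, 4, 3, 2, 1, 0 (the m <= 0 call returns without recursing), i.e. 7 + 1 calls.
calls = 8

Final answer: 8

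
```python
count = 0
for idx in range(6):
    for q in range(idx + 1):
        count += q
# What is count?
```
Trace:
  count=0
  count=0, idx=0, q=0
  count=0, idx=1, q=0
  count=1, idx=1, q=1
  count=1, idx=2, q=0
  count=2, idx=2, q=1
  count=4, idx=2, q=2
  count=4, idx=3, q=0
  count=5, idx=3, q=1
  count=7, idx=3, q=2
  count=10, idx=3, q=3
  count=10, idx=4, q=0
  count=11, idx=4, q=1
  count=13, idx=4, q=2
  count=16, idx=4, q=3
  count=20, idx=4, q=4
  count=20, idx=5, q=0
  count=21, idx=5, q=1
  count=23, idx=5, q=2
  count=26, idx=5, q=3
  count=30, idx=5, q=4
  count=35, idx=5, q=5

Final answer: 35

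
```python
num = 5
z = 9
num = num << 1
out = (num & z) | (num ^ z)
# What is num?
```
Trace:
  num=5
  num=5, z=9
  num=10, z=9
  num=10, z=9, out=11

Final answer: 10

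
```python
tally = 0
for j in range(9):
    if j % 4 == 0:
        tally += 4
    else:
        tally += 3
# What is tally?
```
Trace:
  tally=0
  tally=4, j=0
  tally=7, j=1
  tally=10, j=2
  tally=13, j=3
  tally=17, j=4
  tally=20, j=5
  tally=23, j=6
  tally=26, j=7
  tally=30, j=8

Final answer: 30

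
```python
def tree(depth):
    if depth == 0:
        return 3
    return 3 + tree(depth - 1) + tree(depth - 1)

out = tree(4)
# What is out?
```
Call trace (a repeated sub-call is expanded the first time; later identical calls just restate its return value):
tree(depth=4)
  tree(depth=3)
    tree(depth=2)
      tree(depth=1)
        tree(depth=0)
        -> return 3
        tree(depth=0)
        -> return 3
      -> return 9
      tree(depth=1) -> return 9  (same call as traced above)
    -> return 21
    tree(depth=2) -> return 21  (same call as traced above)
  -> return 45
  tree(depth=3) -> return 45  (same call as traced above)
-> return 93

Final answer: 93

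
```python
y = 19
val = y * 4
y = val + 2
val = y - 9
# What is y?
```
Trace:
  y=19
  y=19, val=76
  y=78, val=76
  y=78, val=69

Final answer: 78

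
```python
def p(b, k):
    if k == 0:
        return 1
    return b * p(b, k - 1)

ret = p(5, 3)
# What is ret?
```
Call trace:
p(b=5, k=3)
  p(b=5, k=2)
    p(b=5, k=1)
      p(b=5, k=0)
      -> return 1
    -> return 5
  -> return 25
-> return 125

Final answer: 125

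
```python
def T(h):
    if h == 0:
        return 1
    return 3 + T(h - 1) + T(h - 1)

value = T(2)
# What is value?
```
Call trace (a repeated sub-call is expanded the first time; later identical calls just restate its return value):
T(h=2)
  T(h=1)
    T(h=0)
    -> return 1
    T(h=0)
    -> return 1
  -> return 5
  T(h=1) -> return 5  (same call as traced above)
-> return 13

Final answer: 13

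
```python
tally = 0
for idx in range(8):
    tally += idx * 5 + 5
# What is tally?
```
Trace:
  tally=0
  tally=5, idx=0
  tally=15, idx=1
  tally=30, idx=2
  tally=50, idx=3
  tally=75, idx=4
  tally=105, idx=5
  tally=140, idx=6
  tally=180, idx=7

Final answer: 180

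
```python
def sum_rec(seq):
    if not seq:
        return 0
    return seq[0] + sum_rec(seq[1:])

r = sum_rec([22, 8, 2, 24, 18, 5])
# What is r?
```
Call trace:
sum_rec(seq=[22, 8, 2, 24, 18, 5])
  sum_rec(seq=[8, 2, 24, 18, 5])
    sum_rec(seq=[2, 24, 18, 5])
      sum_rec(seq=[24, 18, 5])
        sum_rec(seq=[18, 5])
          sum_rec(seq=[5])
            sum_rec(seq=[])
            -> return 0
          -> return 5
        -> return 23
      -> return 47
    -> return 49
  -> return 57
-> return 79

Final answer: 79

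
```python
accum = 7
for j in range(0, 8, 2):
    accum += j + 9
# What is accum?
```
Trace:
  accum=7
  accum=16, j=0
  accum=27, j=2
  accum=40, j=4
  accum=55, j=6

Final answer: 55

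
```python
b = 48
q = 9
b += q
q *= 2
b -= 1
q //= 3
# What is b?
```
Trace:
  b=48
  b=48, q=9
  b=57, q=9
  b=57, q=18
  b=56, q=18
  b=56, q=6

Final answer: 56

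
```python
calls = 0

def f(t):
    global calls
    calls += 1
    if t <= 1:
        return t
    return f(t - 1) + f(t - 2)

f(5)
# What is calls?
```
Call trace (a repeated sub-call is expanded the first time; later identical calls just restate its return value):
f(t=5)
  f(t=4)
    f(t=3)
      f(t=2)
        f(t=1)
        -> return 1
        f(t=0)
        -> return 0
      -> return 1
      f(t=1)
      -> return 1
    -> return 2
    f(t=2) -> return 1  (same call as traced above)
  -> return 3
  f(t=3) -> return 2  (same call as traced above)
-> return 5

calls is incremented once per call, so count the calls in each subtree. Let C(t) = number of calls made by f(t).
C(0) = C(1) = 1 (base case, no recursion); C(t) = 1 + C(t - 1) + C(t - 2) otherwise.
C(2) = 1 + C(1) + C(0) = 1 + 1 + 1 = 3
C(3) = 1 + C(2) + C(1) = 1 + 3 + 1 = 5
C(4) = 1 + C(3) + C(2) = 1 + 5 + 3 = 9
C(5) = 1 + C(4) + C(3) = 1 + 9 + 5 = 15
calls = C(5) = 15

Final answer: 15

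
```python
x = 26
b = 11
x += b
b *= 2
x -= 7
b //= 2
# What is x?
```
Trace:
  x=26
  x=26, b=11
  x=37, b=11
  x=37, b=22
  x=30, b=22
  x=30, b=11

Final answer: 30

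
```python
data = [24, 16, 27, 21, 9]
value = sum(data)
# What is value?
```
Trace:
  data=[24, 16, 27, 21, 9]
  data=[24, 16, 27, 21, 9], value=97

Final answer: 97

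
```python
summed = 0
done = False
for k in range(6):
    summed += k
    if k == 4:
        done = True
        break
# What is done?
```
Trace:
  summed=0
  summed=0, done=False
  summed=0, done=False, k=0
  summed=1, done=False, k=1
  summed=3, done=False, k=2
  summed=6, done=False, k=3
  summed=10, done=True, k=4

Final answer: True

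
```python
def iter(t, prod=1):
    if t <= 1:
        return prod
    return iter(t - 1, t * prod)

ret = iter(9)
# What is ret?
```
Call trace:
iter(t=9, prod=1)
  iter(t=8, prod=9)
    iter(t=7, prod=72)
      iter(t=6, prod=504)
        iter(t=5, prod=3024)
          iter(t=4, prod=15120)
            iter(t=3, prod=60480)
              iter(t=2, prod=181440)
                iter(t=1, prod=362880)
                -> return 362880
              -> return 362880
            -> return 362880
          -> return 362880
        -> return 362880
      -> return 362880
    -> return 362880
  -> return 362880
-> return 362880

Final answer: 362880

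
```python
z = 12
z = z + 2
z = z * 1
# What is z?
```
Trace:
  z=12
  z=14
  z=14

Final answer: 14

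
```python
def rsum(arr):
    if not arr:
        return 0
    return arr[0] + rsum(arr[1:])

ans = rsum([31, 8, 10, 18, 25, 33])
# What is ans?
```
Call trace:
rsum(arr=[31, 8, 10, 18, 25, 33])
  rsum(arr=[8, 10, 18, 25, 33])
    rsum(arr=[10, 18, 25, 33])
      rsum(arr=[18, 25, 33])
        rsum(arr=[25, 33])
          rsum(arr=[33])
            rsum(arr=[])
            -> return 0
          -> return 33
        -> return 58
      -> return 76
    -> return 86
  -> return 94
-> return 125

Final answer: 125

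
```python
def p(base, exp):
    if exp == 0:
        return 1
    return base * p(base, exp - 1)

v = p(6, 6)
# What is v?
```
Call trace:
p(base=6, exp=6)
  p(base=6, exp=5)
    p(base=6, exp=4)
      p(base=6, exp=3)
        p(base=6, exp=2)
          p(base=6, exp=1)
            p(base=6, exp=0)
            -> return 1
          -> return 6
        -> return 36
      -> return 216
    -> return 1296
  -> return 7776
-> return 46656

Final answer: 46656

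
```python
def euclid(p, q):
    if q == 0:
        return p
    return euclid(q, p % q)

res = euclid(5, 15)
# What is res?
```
Call trace:
euclid(p=5, q=15)
  euclid(p=15, q=5)
    euclid(p=5, q=0)
    -> return 5
  -> return 5
-> return 5

Final answer: 5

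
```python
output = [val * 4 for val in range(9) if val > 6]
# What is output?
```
Trace:
  val=0
  val=1
  val=2
  val=3
  val=4
  val=5
  val=6
  val=7
  val=8
  output=[28, 32]

Final answer: [28, 32]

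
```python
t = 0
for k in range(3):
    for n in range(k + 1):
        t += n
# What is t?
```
Trace:
  t=0
  t=0, k=0, n=0
  t=0, k=1, n=0
  t=1, k=1, n=1
  t=1, k=2, n=0
  t=2, k=2, n=1
  t=4, k=2, n=2

Final answer: 4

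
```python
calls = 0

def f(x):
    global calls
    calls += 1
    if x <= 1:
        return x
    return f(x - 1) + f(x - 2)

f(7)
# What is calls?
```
Call trace (a repeated sub-call is expanded the first time; later identical calls just restate its return value):
f(x=7)
  f(x=6)
    f(x=5)
      f(x=4)
        f(x=3)
          f(x=2)
            f(x=1)
            -> return 1
            f(x=0)
            -> return 0
          -> return 1
          f(x=1)
          -> return 1
        -> return 2
        f(x=2) -> return 1  (same call as traced above)
      -> return 3
      f(x=3) -> return 2  (same call as traced above)
    -> return 5
    f(x=4) -> return 3  (same call as traced above)
  -> return 8
  f(x=5) -> return 5  (same call as traced above)
-> return 13

calls is incremented once per call, so count the calls in each subtree. Let C(x) = number of calls made by f(x).
C(0) = C(1) = 1 (base case, no recursion); C(x) = 1 + C(x - 1) + C(x - 2) otherwise.
C(2) = 1 + C(1) + C(0) = 1 + 1 + 1 = 3
C(3) = 1 + C(2) + C(1) = 1 + 3 + 1 = 5
C(4) = 1 + C(3) + C(2) = 1 + 5 + 3 = 9
C(5) = 1 + C(4) + C(3) = 1 + 9 + 5 = 15
C(6) = 1 + C(5) + C(4) = 1 + 15 + 9 = 25
C(7) = 1 + C(6) + C(5) = 1 + 25 + 15 = 41
calls = C(7) = 41

Final answer: 41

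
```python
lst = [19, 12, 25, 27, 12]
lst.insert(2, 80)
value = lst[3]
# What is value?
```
Trace:
  lst=[19, 12, 25, 27, 12]
  lst=[19, 12, 80, 25, 27, 12]
  lst=[19, 12, 80, 25, 27, 12], value=25

Final answer: 25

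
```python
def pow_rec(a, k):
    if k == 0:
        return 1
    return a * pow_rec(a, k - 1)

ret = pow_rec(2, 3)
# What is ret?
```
Call trace:
pow_rec(a=2, k=3)
  pow_rec(a=2, k=2)
    pow_rec(a=2, k=1)
      pow_rec(a=2, k=0)
      -> return 1
    -> return 2
  -> return 4
-> return 8

Final answer: 8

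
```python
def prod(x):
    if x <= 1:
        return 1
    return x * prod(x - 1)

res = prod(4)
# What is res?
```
Call trace:
prod(x=4)
  prod(x=3)
    prod(x=2)
      prod(x=1)
      -> return 1
    -> return 2
  -> return 6
-> return 24

Final answer: 24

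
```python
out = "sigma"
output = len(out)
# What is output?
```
Trace:
  out='sigma'
  out='sigma', output=5

Final answer: 5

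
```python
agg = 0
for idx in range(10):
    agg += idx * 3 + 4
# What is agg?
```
Trace:
  agg=0
  agg=4, idx=0
  agg=11, idx=1
  agg=21, idx=2
  agg=34, idx=3
  agg=50, idx=4
  agg=69, idx=5
  agg=91, idx=6
  agg=116, idx=7
  agg=144, idx=8
  agg=175, idx=9

Final answer: 175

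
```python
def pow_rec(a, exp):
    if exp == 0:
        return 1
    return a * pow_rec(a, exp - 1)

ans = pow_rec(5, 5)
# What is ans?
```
Call trace:
pow_rec(a=5, exp=5)
  pow_rec(a=5, exp=4)
    pow_rec(a=5, exp=3)
      pow_rec(a=5, exp=2)
        pow_rec(a=5, exp=1)
          pow_rec(a=5, exp=0)
          -> return 1
        -> return 5
      -> return 25
    -> return 125
  -> return 625
-> return 3125

Final answer: 3125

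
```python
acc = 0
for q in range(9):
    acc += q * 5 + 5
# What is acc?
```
Trace:
  acc=0
  acc=5, q=0
  acc=15, q=1
  acc=30, q=2
  acc=50, q=3
  acc=75, q=4
  acc=105, q=5
  acc=140, q=6
  acc=180, q=7
  acc=225, q=8

Final answer: 225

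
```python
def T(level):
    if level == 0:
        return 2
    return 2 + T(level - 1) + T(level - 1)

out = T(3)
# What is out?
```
Call trace (a repeated sub-call is expanded the first time; later identical calls just restate its return value):
T(level=3)
  T(level=2)
    T(level=1)
      T(level=0)
      -> return 2
      T(level=0)
      -> return 2
    -> return 6
    T(level=1) -> return 6  (same call as traced above)
  -> return 14
  T(level=2) -> return 14  (same call as traced above)
-> return 30

Final answer: 30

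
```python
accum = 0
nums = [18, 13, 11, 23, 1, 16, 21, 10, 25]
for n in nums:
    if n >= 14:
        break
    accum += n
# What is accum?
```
Trace:
  accum=0
  accum=0, n=18

Final answer: 0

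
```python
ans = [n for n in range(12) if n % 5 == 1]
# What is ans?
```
Trace:
  n=0
  n=1
  n=2
  n=3
  n=4
  n=5
  n=6
  n=7
  n=8
  n=9
  n=10
  n=11
  ans=[1, 6, 11]

Final answer: [1, 6, 11]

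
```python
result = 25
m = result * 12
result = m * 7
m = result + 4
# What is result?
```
Trace:
  result=25
  result=25, m=300
  result=2100, m=300
  result=2100, m=2104

Final answer: 2100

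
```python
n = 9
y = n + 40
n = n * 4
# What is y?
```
Trace:
  n=9
  n=9, y=49
  n=36, y=49

Final answer: 49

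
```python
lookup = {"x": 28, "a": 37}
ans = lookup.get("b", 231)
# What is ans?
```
Trace:
  lookup={'x': 28, 'a': 37}
  lookup={'x': 28, 'a': 37}, ans=231

Final answer: 231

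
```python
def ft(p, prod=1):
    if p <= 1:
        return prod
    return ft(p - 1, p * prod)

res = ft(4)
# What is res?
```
Call trace:
ft(p=4, prod=1)
  ft(p=3, prod=4)
    ft(p=2, prod=12)
      ft(p=1, prod=24)
      -> return 24
    -> return 24
  -> return 24
-> return 24

Final answer: 24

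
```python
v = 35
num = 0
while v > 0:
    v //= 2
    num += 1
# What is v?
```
Trace:
  v=35
  v=35, num=0
  v=17, num=1
  v=8, num=2
  v=4, num=3
  v=2, num=4
  v=1, num=5
  v=0, num=6

Final answer: 0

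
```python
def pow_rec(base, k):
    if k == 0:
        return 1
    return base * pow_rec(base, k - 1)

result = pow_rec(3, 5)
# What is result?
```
Call trace:
pow_rec(base=3, k=5)
  pow_rec(base=3, k=4)
    pow_rec(base=3, k=3)
      pow_rec(base=3, k=2)
        pow_rec(base=3, k=1)
          pow_rec(base=3, k=0)
          -> return 1
        -> return 3
      -> return 9
    -> return 27
  -> return 81
-> return 243

Final answer: 243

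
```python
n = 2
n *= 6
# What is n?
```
Trace:
  n=2
  n=12

Final answer: 12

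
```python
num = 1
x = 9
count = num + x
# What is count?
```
Trace:
  num=1
  num=1, x=9
  num=1, x=9, count=10

Final answer: 10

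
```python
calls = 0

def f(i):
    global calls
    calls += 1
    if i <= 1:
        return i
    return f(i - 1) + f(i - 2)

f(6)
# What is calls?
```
Call trace (a repeated sub-call is expanded the first time; later identical calls just restate its return value):
f(i=6)
  f(i=5)
    f(i=4)
      f(i=3)
        f(i=2)
          f(i=1)
          -> return 1
          f(i=0)
          -> return 0
        -> return 1
        f(i=1)
        -> return 1
      -> return 2
      f(i=2) -> return 1  (same call as traced above)
    -> return 3
    f(i=3) -> return 2  (same call as traced above)
  -> return 5
  f(i=4) -> return 3  (same call as traced above)
-> return 8

calls is incremented once per call, so count the calls in each subtree. Let C(i) = number of calls made by f(i).
C(0) = C(1) = 1 (base case, no recursion); C(i) = 1 + C(i - 1) + C(i - 2) otherwise.
C(2) = 1 + C(1) + C(0) = 1 + 1 + 1 = 3
C(3) = 1 + C(2) + C(1) = 1 + 3 + 1 = 5
C(4) = 1 + C(3) + C(2) = 1 + 5 + 3 = 9
C(5) = 1 + C(4) + C(3) = 1 + 9 + 5 = 15
C(6) = 1 + C(5) + C(4) = 1 + 15 + 9 = 25
calls = C(6) = 25

Final answer: 25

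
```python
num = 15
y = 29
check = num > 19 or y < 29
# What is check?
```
Trace:
  num=15
  num=15, y=29
  num=15, y=29, check=False

Final answer: False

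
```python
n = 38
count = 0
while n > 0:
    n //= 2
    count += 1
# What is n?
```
Trace:
  n=38
  n=38, count=0
  n=19, count=1
  n=9, count=2
  n=4, count=3
  n=2, count=4
  n=1, count=5
  n=0, count=6

Final answer: 0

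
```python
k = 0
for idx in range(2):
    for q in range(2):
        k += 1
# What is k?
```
Trace:
  k=0
  k=1, idx=0, q=0
  k=2, idx=0, q=1
  k=3, idx=1, q=0
  k=4, idx=1, q=1

Final answer: 4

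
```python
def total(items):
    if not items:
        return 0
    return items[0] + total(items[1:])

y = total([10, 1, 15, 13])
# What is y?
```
Call trace:
total(items=[10, 1, 15, 13])
  total(items=[1, 15, 13])
    total(items=[15, 13])
      total(items=[13])
        total(items=[])
        -> return 0
      -> return 13
    -> return 28
  -> return 29
-> return 39

Final answer: 39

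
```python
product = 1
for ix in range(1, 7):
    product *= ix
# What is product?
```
Trace:
  product=1
  product=1, ix=1
  product=2, ix=2
  product=6, ix=3
  product=24, ix=4
  product=120, ix=5
  product=720, ix=6

Final answer: 720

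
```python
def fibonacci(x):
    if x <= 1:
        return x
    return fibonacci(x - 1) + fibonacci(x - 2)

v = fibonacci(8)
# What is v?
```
Call trace (a repeated sub-call is expanded the first time; later identical calls just restate its return value):
fibonacci(x=8)
  fibonacci(x=7)
    fibonacci(x=6)
      fibonacci(x=5)
        fibonacci(x=4)
          fibonacci(x=3)
            fibonacci(x=2)
              fibonacci(x=1)
              -> return 1
              fibonacci(x=0)
              -> return 0
            -> return 1
            fibonacci(x=1)
            -> return 1
          -> return 2
          fibonacci(x=2) -> return 1  (same call as traced above)
        -> return 3
        fibonacci(x=3) -> return 2  (same call as traced above)
      -> return 5
      fibonacci(x=4) -> return 3  (same call as traced above)
    -> return 8
    fibonacci(x=5) -> return 5  (same call as traced above)
  -> return 13
  fibonacci(x=6) -> return 8  (same call as traced above)
-> return 21

Final answer: 21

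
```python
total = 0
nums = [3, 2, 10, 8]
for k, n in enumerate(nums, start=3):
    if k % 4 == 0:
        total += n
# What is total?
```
Trace:
  total=0
  total=0, k=3, n=3
  total=2, k=4, n=2
  total=2, k=5, n=10
  total=2, k=6, n=8

Final answer: 2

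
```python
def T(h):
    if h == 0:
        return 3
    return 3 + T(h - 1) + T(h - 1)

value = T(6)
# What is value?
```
Call trace (a repeated sub-call is expanded the first time; later identical calls just restate its return value):
T(h=6)
  T(h=5)
    T(h=4)
      T(h=3)
        T(h=2)
          T(h=1)
            T(h=0)
            -> return 3
            T(h=0)
            -> return 3
          -> return 9
          T(h=1) -> return 9  (same call as traced above)
        -> return 21
        T(h=2) -> return 21  (same call as traced above)
      -> return 45
      T(h=3) -> return 45  (same call as traced above)
    -> return 93
    T(h=4) -> return 93  (same call as traced above)
  -> return 189
  T(h=5) -> return 189  (same call as traced above)
-> return 381

Final answer: 381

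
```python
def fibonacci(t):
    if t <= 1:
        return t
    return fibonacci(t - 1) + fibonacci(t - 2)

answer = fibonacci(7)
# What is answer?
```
Call trace (a repeated sub-call is expanded the first time; later identical calls just restate its return value):
fibonacci(t=7)
  fibonacci(t=6)
    fibonacci(t=5)
      fibonacci(t=4)
        fibonacci(t=3)
          fibonacci(t=2)
            fibonacci(t=1)
            -> return 1
            fibonacci(t=0)
            -> return 0
          -> return 1
          fibonacci(t=1)
          -> return 1
        -> return 2
        fibonacci(t=2) -> return 1  (same call as traced above)
      -> return 3
      fibonacci(t=3) -> return 2  (same call as traced above)
    -> return 5
    fibonacci(t=4) -> return 3  (same call as traced above)
  -> return 8
  fibonacci(t=5) -> return 5  (same call as traced above)
-> return 13

Final answer: 13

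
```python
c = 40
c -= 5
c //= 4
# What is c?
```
Trace:
  c=40
  c=35
  c=8

Final answer: 8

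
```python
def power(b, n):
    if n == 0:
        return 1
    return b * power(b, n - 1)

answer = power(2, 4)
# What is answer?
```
Call trace:
power(b=2, n=4)
  power(b=2, n=3)
    power(b=2, n=2)
      power(b=2, n=1)
        power(b=2, n=0)
        -> return 1
      -> return 2
    -> return 4
  -> return 8
-> return 16

Final answer: 16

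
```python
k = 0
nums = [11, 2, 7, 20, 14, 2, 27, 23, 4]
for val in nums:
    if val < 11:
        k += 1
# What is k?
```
Trace:
  k=0
  k=0, val=11
  k=1, val=2
  k=2, val=7
  k=2, val=20
  k=2, val=14
  k=3, val=2
  k=3, val=27
  k=3, val=23
  k=4, val=4

Final answer: 4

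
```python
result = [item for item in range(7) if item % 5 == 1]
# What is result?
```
Trace:
  item=0
  item=1
  item=2
  item=3
  item=4
  item=5
  item=6
  result=[1, 6]

Final answer: [1, 6]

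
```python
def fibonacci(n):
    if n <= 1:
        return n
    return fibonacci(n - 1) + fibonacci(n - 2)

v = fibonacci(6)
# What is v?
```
Call trace (a repeated sub-call is expanded the first time; later identical calls just restate its return value):
fibonacci(n=6)
  fibonacci(n=5)
    fibonacci(n=4)
      fibonacci(n=3)
        fibonacci(n=2)
          fibonacci(n=1)
          -> return 1
          fibonacci(n=0)
          -> return 0
        -> return 1
        fibonacci(n=1)
        -> return 1
      -> return 2
      fibonacci(n=2) -> return 1  (same call as traced above)
    -> return 3
    fibonacci(n=3) -> return 2  (same call as traced above)
  -> return 5
  fibonacci(n=4) -> return 3  (same call as traced above)
-> return 8

Final answer: 8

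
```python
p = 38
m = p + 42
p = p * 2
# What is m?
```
Trace:
  p=38
  p=38, m=80
  p=76, m=80

Final answer: 80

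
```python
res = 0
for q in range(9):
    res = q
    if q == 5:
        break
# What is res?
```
Trace:
  res=0
  res=0, q=0
  res=1, q=1
  res=2, q=2
  res=3, q=3
  res=4, q=4
  res=5, q=5

Final answer: 5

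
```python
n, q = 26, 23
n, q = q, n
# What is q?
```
Trace:
  n=26, q=23
  n=23, q=26

Final answer: 26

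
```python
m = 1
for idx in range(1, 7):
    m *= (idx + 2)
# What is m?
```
Trace:
  m=1
  m=3, idx=1
  m=12, idx=2
  m=60, idx=3
  m=360, idx=4
  m=2520, idx=5
  m=20160, idx=6

Final answer: 20160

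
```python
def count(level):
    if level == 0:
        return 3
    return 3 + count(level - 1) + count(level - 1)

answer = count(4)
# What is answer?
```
Call trace (a repeated sub-call is expanded the first time; later identical calls just restate its return value):
count(level=4)
  count(level=3)
    count(level=2)
      count(level=1)
        count(level=0)
        -> return 3
        count(level=0)
        -> return 3
      -> return 9
      count(level=1) -> return 9  (same call as traced above)
    -> return 21
    count(level=2) -> return 21  (same call as traced above)
  -> return 45
  count(level=3) -> return 45  (same call as traced above)
-> return 93

Final answer: 93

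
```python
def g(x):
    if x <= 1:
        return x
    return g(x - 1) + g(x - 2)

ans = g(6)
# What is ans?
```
Call trace (a repeated sub-call is expanded the first time; later identical calls just restate its return value):
g(x=6)
  g(x=5)
    g(x=4)
      g(x=3)
        g(x=2)
          g(x=1)
          -> return 1
          g(x=0)
          -> return 0
        -> return 1
        g(x=1)
        -> return 1
      -> return 2
      g(x=2) -> return 1  (same call as traced above)
    -> return 3
    g(x=3) -> return 2  (same call as traced above)
  -> return 5
  g(x=4) -> return 3  (same call as traced above)
-> return 8

Final answer: 8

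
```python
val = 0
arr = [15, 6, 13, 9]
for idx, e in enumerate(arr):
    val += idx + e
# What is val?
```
Trace:
  val=0
  val=15, idx=0, e=15
  val=22, idx=1, e=6
  val=37, idx=2, e=13
  val=49, idx=3, e=9

Final answer: 49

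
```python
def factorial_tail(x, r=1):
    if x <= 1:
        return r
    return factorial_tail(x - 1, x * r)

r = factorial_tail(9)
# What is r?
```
Call trace:
factorial_tail(x=9, r=1)
  factorial_tail(x=8, r=9)
    factorial_tail(x=7, r=72)
      factorial_tail(x=6, r=504)
        factorial_tail(x=5, r=3024)
          factorial_tail(x=4, r=15120)
            factorial_tail(x=3, r=60480)
              factorial_tail(x=2, r=181440)
                factorial_tail(x=1, r=362880)
                -> return 362880
              -> return 362880
            -> return 362880
          -> return 362880
        -> return 362880
      -> return 362880
    -> return 362880
  -> return 362880
-> return 362880

Final answer: 362880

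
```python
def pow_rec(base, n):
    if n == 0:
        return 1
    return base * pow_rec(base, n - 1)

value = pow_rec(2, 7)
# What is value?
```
Call trace:
pow_rec(base=2, n=7)
  pow_rec(base=2, n=6)
    pow_rec(base=2, n=5)
      pow_rec(base=2, n=4)
        pow_rec(base=2, n=3)
          pow_rec(base=2, n=2)
            pow_rec(base=2, n=1)
              pow_rec(base=2, n=0)
              -> return 1
            -> return 2
          -> return 4
        -> return 8
      -> return 16
    -> return 32
  -> return 64
-> return 128

Final answer: 128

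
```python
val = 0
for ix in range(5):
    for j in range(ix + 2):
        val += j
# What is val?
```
Trace:
  val=0
  val=0, ix=0, j=0
  val=1, ix=0, j=1
  val=1, ix=1, j=0
  val=2, ix=1, j=1
  val=4, ix=1, j=2
  val=4, ix=2, j=0
  val=5, ix=2, j=1
  val=7, ix=2, j=2
  val=10, ix=2, j=3
  val=10, ix=3, j=0
  val=11, ix=3, j=1
  val=13, ix=3, j=2
  val=16, ix=3, j=3
  val=20, ix=3, j=4
  val=20, ix=4, j=0
  val=21, ix=4, j=1
  val=23, ix=4, j=2
  val=26, ix=4, j=3
  val=30, ix=4, j=4
  val=35, ix=4, j=5

Final answer: 35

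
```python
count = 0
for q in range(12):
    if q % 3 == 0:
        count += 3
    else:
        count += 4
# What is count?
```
Trace:
  count=0
  count=3, q=0
  count=7, q=1
  count=11, q=2
  count=14, q=3
  count=18, q=4
  count=22, q=5
  count=25, q=6
  count=29, q=7
  count=33, q=8
  count=36, q=9
  count=40, q=10
  count=44, q=11

Final answer: 44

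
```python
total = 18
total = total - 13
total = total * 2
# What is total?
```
Trace:
  total=18
  total=5
  total=10

Final answer: 10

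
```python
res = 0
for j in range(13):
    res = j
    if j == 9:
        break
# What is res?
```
Trace:
  res=0
  res=0, j=0
  res=1, j=1
  res=2, j=2
  res=3, j=3
  res=4, j=4
  res=5, j=5
  res=6, j=6
  res=7, j=7
  res=8, j=8
  res=9, j=9

Final answer: 9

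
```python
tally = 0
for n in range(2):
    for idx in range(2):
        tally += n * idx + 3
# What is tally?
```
Trace:
  tally=0
  tally=3, n=0, idx=0
  tally=6, n=0, idx=1
  tally=9, n=1, idx=0
  tally=13, n=1, idx=1

Final answer: 13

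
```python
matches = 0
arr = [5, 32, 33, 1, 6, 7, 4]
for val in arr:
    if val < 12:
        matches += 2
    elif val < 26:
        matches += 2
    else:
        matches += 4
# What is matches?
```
Trace:
  matches=0
  matches=2, val=5
  matches=6, val=32
  matches=10, val=33
  matches=12, val=1
  matches=14, val=6
  matches=16, val=7
  matches=18, val=4

Final answer: 18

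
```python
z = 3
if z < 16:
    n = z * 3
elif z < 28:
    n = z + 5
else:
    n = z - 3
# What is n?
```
Trace:
  z=3
  z=3, n=9

Final answer: 9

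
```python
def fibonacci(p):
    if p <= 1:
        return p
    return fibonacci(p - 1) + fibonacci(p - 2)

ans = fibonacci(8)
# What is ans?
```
Call trace (a repeated sub-call is expanded the first time; later identical calls just restate its return value):
fibonacci(p=8)
  fibonacci(p=7)
    fibonacci(p=6)
      fibonacci(p=5)
        fibonacci(p=4)
          fibonacci(p=3)
            fibonacci(p=2)
              fibonacci(p=1)
              -> return 1
              fibonacci(p=0)
              -> return 0
            -> return 1
            fibonacci(p=1)
            -> return 1
          -> return 2
          fibonacci(p=2) -> return 1  (same call as traced above)
        -> return 3
        fibonacci(p=3) -> return 2  (same call as traced above)
      -> return 5
      fibonacci(p=4) -> return 3  (same call as traced above)
    -> return 8
    fibonacci(p=5) -> return 5  (same call as traced above)
  -> return 13
  fibonacci(p=6) -> return 8  (same call as traced above)
-> return 21

Final answer: 21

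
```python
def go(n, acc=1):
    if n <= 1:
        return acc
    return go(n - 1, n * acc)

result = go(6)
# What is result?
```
Call trace:
go(n=6, acc=1)
  go(n=5, acc=6)
    go(n=4, acc=30)
      go(n=3, acc=120)
        go(n=2, acc=360)
          go(n=1, acc=720)
          -> return 720
        -> return 720
      -> return 720
    -> return 720
  -> return 720
-> return 720

Final answer: 720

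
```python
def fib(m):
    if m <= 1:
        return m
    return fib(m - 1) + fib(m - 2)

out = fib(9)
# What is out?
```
Call trace (a repeated sub-call is expanded the first time; later identical calls just restate its return value):
fib(m=9)
  fib(m=8)
    fib(m=7)
      fib(m=6)
        fib(m=5)
          fib(m=4)
            fib(m=3)
              fib(m=2)
                fib(m=1)
                -> return 1
                fib(m=0)
                -> return 0
              -> return 1
              fib(m=1)
              -> return 1
            -> return 2
            fib(m=2) -> return 1  (same call as traced above)
          -> return 3
          fib(m=3) -> return 2  (same call as traced above)
        -> return 5
        fib(m=4) -> return 3  (same call as traced above)
      -> return 8
      fib(m=5) -> return 5  (same call as traced above)
    -> return 13
    fib(m=6) -> return 8  (same call as traced above)
  -> return 21
  fib(m=7) -> return 13  (same call as traced above)
-> return 34

Final answer: 34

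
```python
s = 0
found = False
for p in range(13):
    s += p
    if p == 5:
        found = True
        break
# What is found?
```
Trace:
  s=0
  s=0, found=False
  s=0, found=False, p=0
  s=1, found=False, p=1
  s=3, found=False, p=2
  s=6, found=False, p=3
  s=10, found=False, p=4
  s=15, found=True, p=5

Final answer: True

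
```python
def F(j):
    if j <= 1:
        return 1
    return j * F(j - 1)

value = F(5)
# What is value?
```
Call trace:
F(j=5)
  F(j=4)
    F(j=3)
      F(j=2)
        F(j=1)
        -> return 1
      -> return 2
    -> return 6
  -> return 24
-> return 120

Final answer: 120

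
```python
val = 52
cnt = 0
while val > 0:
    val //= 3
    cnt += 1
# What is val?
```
Trace:
  val=52
  val=52, cnt=0
  val=17, cnt=1
  val=5, cnt=2
  val=1, cnt=3
  val=0, cnt=4

Final answer: 0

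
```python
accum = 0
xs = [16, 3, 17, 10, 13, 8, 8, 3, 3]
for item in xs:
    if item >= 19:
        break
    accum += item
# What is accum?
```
Trace:
  accum=0
  accum=16, item=16
  accum=19, item=3
  accum=36, item=17
  accum=46, item=10
  accum=59, item=13
  accum=67, item=8
  accum=75, item=8
  accum=78, item=3
  accum=81, item=3

Final answer: 81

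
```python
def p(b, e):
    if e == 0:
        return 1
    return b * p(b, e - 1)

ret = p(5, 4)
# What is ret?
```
Call trace:
p(b=5, e=4)
  p(b=5, e=3)
    p(b=5, e=2)
      p(b=5, e=1)
        p(b=5, e=0)
        -> return 1
      -> return 5
    -> return 25
  -> return 125
-> return 625

Final answer: 625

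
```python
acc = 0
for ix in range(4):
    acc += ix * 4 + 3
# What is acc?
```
Trace:
  acc=0
  acc=3, ix=0
  acc=10, ix=1
  acc=21, ix=2
  acc=36, ix=3

Final answer: 36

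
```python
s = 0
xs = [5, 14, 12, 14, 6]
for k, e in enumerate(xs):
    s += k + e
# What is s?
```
Trace:
  s=0
  s=5, k=0, e=5
  s=20, k=1, e=14
  s=34, k=2, e=12
  s=51, k=3, e=14
  s=61, k=4, e=6

Final answer: 61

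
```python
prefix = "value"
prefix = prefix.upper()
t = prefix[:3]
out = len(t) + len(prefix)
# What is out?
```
Trace:
  prefix='value'
  prefix='VALUE'
  prefix='VALUE', t='VAL'
  prefix='VALUE', t='VAL', out=8

Final answer: 8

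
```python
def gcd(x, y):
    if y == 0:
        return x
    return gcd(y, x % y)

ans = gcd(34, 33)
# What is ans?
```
Call trace:
gcd(x=34, y=33)
  gcd(x=33, y=1)
    gcd(x=1, y=0)
    -> return 1
  -> return 1
-> return 1

Final answer: 1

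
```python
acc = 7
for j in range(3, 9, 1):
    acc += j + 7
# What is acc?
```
Trace:
  acc=7
  acc=17, j=3
  acc=28, j=4
  acc=40, j=5
  acc=53, j=6
  acc=67, j=7
  acc=82, j=8

Final answer: 82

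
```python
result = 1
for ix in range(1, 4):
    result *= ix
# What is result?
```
Trace:
  result=1
  result=1, ix=1
  result=2, ix=2
  result=6, ix=3

Final answer: 6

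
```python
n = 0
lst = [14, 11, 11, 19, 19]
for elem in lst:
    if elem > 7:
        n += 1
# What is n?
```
Trace:
  n=0
  n=1, elem=14
  n=2, elem=11
  n=3, elem=11
  n=4, elem=19
  n=5, elem=19

Final answer: 5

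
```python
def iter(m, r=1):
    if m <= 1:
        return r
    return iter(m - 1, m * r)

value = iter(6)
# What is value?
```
Call trace:
iter(m=6, r=1)
  iter(m=5, r=6)
    iter(m=4, r=30)
      iter(m=3, r=120)
        iter(m=2, r=360)
          iter(m=1, r=720)
          -> return 720
        -> return 720
      -> return 720
    -> return 720
  -> return 720
-> return 720

Final answer: 720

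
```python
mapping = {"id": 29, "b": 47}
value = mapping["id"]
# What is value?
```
Trace:
  mapping={'id': 29, 'b': 47}
  mapping={'id': 29, 'b': 47}, value=29

Final answer: 29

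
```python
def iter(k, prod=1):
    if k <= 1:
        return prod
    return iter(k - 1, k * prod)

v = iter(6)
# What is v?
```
Call trace:
iter(k=6, prod=1)
  iter(k=5, prod=6)
    iter(k=4, prod=30)
      iter(k=3, prod=120)
        iter(k=2, prod=360)
          iter(k=1, prod=720)
          -> return 720
        -> return 720
      -> return 720
    -> return 720
  -> return 720
-> return 720

Final answer: 720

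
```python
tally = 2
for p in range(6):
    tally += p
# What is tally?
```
Trace:
  tally=2
  tally=2, p=0
  tally=3, p=1
  tally=5, p=2
  tally=8, p=3
  tally=12, p=4
  tally=17, p=5

Final answer: 17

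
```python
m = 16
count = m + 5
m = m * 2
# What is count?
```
Trace:
  m=16
  m=16, count=21
  m=32, count=21

Final answer: 21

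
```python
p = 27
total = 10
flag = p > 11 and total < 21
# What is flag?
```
Trace:
  p=27
  p=27, total=10
  p=27, total=10, flag=True

Final answer: True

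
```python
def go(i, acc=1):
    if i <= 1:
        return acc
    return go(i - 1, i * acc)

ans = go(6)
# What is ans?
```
Call trace:
go(i=6, acc=1)
  go(i=5, acc=6)
    go(i=4, acc=30)
      go(i=3, acc=120)
        go(i=2, acc=360)
          go(i=1, acc=720)
          -> return 720
        -> return 720
      -> return 720
    -> return 720
  -> return 720
-> return 720

Final answer: 720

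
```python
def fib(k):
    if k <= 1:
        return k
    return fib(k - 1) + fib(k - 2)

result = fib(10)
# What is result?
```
Call trace (a repeated sub-call is expanded the first time; later identical calls just restate its return value):
fib(k=10)
  fib(k=9)
    fib(k=8)
      fib(k=7)
        fib(k=6)
          fib(k=5)
            fib(k=4)
              fib(k=3)
                fib(k=2)
                  fib(k=1)
                  -> return 1
                  fib(k=0)
                  -> return 0
                -> return 1
                fib(k=1)
                -> return 1
              -> return 2
              fib(k=2) -> return 1  (same call as traced above)
            -> return 3
            fib(k=3) -> return 2  (same call as traced above)
          -> return 5
          fib(k=4) -> return 3  (same call as traced above)
        -> return 8
        fib(k=5) -> return 5  (same call as traced above)
      -> return 13
      fib(k=6) -> return 8  (same call as traced above)
    -> return 21
    fib(k=7) -> return 13  (same call as traced above)
  -> return 34
  fib(k=8) -> return 21  (same call as traced above)
-> return 55

Final answer: 55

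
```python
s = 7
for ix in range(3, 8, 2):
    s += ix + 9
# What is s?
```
Trace:
  s=7
  s=19, ix=3
  s=33, ix=5
  s=49, ix=7

Final answer: 49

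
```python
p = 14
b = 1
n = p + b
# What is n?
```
Trace:
  p=14
  p=14, b=1
  p=14, b=1, n=15

Final answer: 15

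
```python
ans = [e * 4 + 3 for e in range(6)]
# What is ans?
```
Trace:
  e=0
  e=1
  e=2
  e=3
  e=4
  e=5
  ans=[3, 7, 11, 15, 19, 23]

Final answer: [3, 7, 11, 15, 19, 23]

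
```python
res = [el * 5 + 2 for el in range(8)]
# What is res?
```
Trace:
  el=0
  el=1
  el=2
  el=3
  el=4
  el=5
  el=6
  el=7
  res=[2, 7, 12, 17, 22, 27, 32, 37]

Final answer: [2, 7, 12, 17, 22, 27, 32, 37]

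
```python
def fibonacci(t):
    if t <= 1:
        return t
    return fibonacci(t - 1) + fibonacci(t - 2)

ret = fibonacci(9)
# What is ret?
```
Call trace (a repeated sub-call is expanded the first time; later identical calls just restate its return value):
fibonacci(t=9)
  fibonacci(t=8)
    fibonacci(t=7)
      fibonacci(t=6)
        fibonacci(t=5)
          fibonacci(t=4)
            fibonacci(t=3)
              fibonacci(t=2)
                fibonacci(t=1)
                -> return 1
                fibonacci(t=0)
                -> return 0
              -> return 1
              fibonacci(t=1)
              -> return 1
            -> return 2
            fibonacci(t=2) -> return 1  (same call as traced above)
          -> return 3
          fibonacci(t=3) -> return 2  (same call as traced above)
        -> return 5
        fibonacci(t=4) -> return 3  (same call as traced above)
      -> return 8
      fibonacci(t=5) -> return 5  (same call as traced above)
    -> return 13
    fibonacci(t=6) -> return 8  (same call as traced above)
  -> return 21
  fibonacci(t=7) -> return 13  (same call as traced above)
-> return 34

Final answer: 34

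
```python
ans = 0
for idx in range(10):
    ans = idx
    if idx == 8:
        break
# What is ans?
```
Trace:
  ans=0
  ans=0, idx=0
  ans=1, idx=1
  ans=2, idx=2
  ans=3, idx=3
  ans=4, idx=4
  ans=5, idx=5
  ans=6, idx=6
  ans=7, idx=7
  ans=8, idx=8

Final answer: 8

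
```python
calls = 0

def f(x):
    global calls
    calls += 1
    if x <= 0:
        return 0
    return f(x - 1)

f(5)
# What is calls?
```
Call trace:
f(x=5)
  f(x=4)
    f(x=3)
      f(x=2)
        f(x=1)
          f(x=0)
          -> return 0
        -> return 0
      -> return 0
    -> return 0
  -> return 0
-> return 0

calls is incremented once per call. f is entered once for each x = 5, 4, 3, 2, 1, 0 (the x <= 0 call returns without recursing), i.e. 5 + 1 calls.
calls = 6

Final answer: 6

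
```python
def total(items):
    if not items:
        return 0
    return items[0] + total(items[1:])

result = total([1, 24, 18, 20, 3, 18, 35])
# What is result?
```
Call trace:
total(items=[1, 24, 18, 20, 3, 18, 35])
  total(items=[24, 18, 20, 3, 18, 35])
    total(items=[18, 20, 3, 18, 35])
      total(items=[20, 3, 18, 35])
        total(items=[3, 18, 35])
          total(items=[18, 35])
            total(items=[35])
              total(items=[])
              -> return 0
            -> return 35
          -> return 53
        -> return 56
      -> return 76
    -> return 94
  -> return 118
-> return 119

Final answer: 119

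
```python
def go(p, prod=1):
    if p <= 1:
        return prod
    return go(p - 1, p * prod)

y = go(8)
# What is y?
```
Call trace:
go(p=8, prod=1)
  go(p=7, prod=8)
    go(p=6, prod=56)
      go(p=5, prod=336)
        go(p=4, prod=1680)
          go(p=3, prod=6720)
            go(p=2, prod=20160)
              go(p=1, prod=40320)
              -> return 40320
            -> return 40320
          -> return 40320
        -> return 40320
      -> return 40320
    -> return 40320
  -> return 40320
-> return 40320

Final answer: 40320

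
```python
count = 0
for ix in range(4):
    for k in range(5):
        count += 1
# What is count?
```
Trace:
  count=0
  count=1, ix=0, k=0
  count=2, ix=0, k=1
  count=3, ix=0, k=2
  count=4, ix=0, k=3
  count=5, ix=0, k=4
  count=6, ix=1, k=0
  count=7, ix=1, k=1
  count=8, ix=1, k=2
  count=9, ix=1, k=3
  count=10, ix=1, k=4
  count=11, ix=2, k=0
  count=12, ix=2, k=1
  count=13, ix=2, k=2
  count=14, ix=2, k=3
  count=15, ix=2, k=4
  count=16, ix=3, k=0
  count=17, ix=3, k=1
  count=18, ix=3, k=2
  count=19, ix=3, k=3
  count=20, ix=3, k=4

Final answer: 20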